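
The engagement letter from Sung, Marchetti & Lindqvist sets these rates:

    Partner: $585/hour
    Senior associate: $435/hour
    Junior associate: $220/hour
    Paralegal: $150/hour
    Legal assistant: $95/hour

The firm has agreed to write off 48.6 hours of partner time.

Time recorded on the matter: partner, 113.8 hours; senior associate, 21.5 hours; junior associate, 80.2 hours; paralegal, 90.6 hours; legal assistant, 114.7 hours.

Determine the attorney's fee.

$89,625.00

Partner: 113.8 × $585 = $66,573.00
Senior associate: 21.5 × $435 = $9,352.50
Junior associate: 80.2 × $220 = $17,644.00
Paralegal: 90.6 × $150 = $13,590.00
Legal assistant: 114.7 × $95 = $10,896.50
Subtotal: $118,056.00
Write-off: 48.6 × $585 = $28,431.00
Total: $118,056.00 − $28,431.00 = $89,625.00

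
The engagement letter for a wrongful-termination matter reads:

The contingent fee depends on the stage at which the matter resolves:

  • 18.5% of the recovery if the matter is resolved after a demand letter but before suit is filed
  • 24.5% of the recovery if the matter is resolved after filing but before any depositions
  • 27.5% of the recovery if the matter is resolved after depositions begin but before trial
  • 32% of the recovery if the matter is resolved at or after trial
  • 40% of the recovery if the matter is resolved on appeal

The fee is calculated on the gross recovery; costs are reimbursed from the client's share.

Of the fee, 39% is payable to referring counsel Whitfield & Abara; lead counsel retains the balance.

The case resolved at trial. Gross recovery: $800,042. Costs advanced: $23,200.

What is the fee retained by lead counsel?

$156,168.20

Fee base is the gross recovery, $800,042; costs are reimbursed separately.
The matter resolved at trial, so the 32% rate applies.
$800,042 × 32% = $256,013.44
Referral share: 39% of $256,013.44 = $99,845.24; lead counsel retains $256,013.44 − $99,845.24 = $156,168.20.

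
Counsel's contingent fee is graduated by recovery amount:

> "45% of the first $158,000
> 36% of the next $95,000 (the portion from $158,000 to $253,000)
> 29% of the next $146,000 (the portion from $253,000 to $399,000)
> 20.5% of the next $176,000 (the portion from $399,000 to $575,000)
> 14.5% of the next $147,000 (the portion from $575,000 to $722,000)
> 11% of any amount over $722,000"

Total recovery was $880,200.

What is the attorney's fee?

First $158,000 at 45% = $71,100.00
Next $95,000 at 36% = $34,200.00
Next $146,000 at 29% = $42,340.00
Next $176,000 at 20.5% = $36,080.00
Next $147,000 at 14.5% = $21,315.00
Remaining $158,200 at 11% = $17,402.00
Fee: $71,100.00 + $34,200.00 + $42,340.00 + $36,080.00 + $21,315.00 + $17,402.00 = $222,437.00

$222,437.00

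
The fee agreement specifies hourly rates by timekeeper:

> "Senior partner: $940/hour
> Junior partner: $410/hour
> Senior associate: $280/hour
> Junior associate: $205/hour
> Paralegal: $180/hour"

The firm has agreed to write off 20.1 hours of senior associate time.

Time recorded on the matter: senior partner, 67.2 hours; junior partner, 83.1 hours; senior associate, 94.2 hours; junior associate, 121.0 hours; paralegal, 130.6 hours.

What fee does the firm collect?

Senior partner: 67.2 × $940 = $63,168.00
Junior partner: 83.1 × $410 = $34,071.00
Senior associate: 94.2 × $280 = $26,376.00
Junior associate: 121.0 × $205 = $24,805.00
Paralegal: 130.6 × $180 = $23,508.00
Subtotal: $171,928.00
Write-off: 20.1 × $280 = $5,628.00
Total: $171,928.00 − $5,628.00 = $166,300.00

$166,300.00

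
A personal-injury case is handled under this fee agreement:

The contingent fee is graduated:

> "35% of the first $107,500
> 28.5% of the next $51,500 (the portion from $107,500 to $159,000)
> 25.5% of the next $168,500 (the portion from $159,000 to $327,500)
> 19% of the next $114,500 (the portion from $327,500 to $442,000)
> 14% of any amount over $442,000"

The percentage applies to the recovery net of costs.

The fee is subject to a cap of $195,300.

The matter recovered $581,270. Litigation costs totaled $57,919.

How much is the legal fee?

$128,414.14

Fee base (net of costs): $581,270 − $57,919 = $523,351
First $107,500 at 35% = $37,625.00
Next $51,500 at 28.5% = $14,677.50
Next $168,500 at 25.5% = $42,967.50
Next $114,500 at 19% = $21,755.00
Remaining $81,351 at 14% = $11,389.14
Fee: $37,625.00 + $14,677.50 + $42,967.50 + $21,755.00 + $11,389.14 = $128,414.14
$128,414.14 is under the $195,300 cap.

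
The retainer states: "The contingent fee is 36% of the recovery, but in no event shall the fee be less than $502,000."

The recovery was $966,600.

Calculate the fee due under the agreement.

36% of $966,600 = $347,976.00
That is below the $502,000 minimum, so the minimum applies.

$502,000.00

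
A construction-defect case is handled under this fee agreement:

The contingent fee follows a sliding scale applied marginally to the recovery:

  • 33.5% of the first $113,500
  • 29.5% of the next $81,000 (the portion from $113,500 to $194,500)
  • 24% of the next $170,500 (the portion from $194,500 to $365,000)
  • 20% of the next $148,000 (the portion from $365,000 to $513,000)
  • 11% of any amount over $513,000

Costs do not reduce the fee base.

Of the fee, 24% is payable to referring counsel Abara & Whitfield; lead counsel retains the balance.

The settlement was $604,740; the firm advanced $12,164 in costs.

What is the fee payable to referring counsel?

Fee base is the gross recovery, $604,740; costs are reimbursed separately.
First $113,500 at 33.5% = $38,022.50
Next $81,000 at 29.5% = $23,895.00
Next $170,500 at 24% = $40,920.00
Next $148,000 at 20% = $29,600.00
Remaining $91,740 at 11% = $10,091.40
Fee: $38,022.50 + $23,895.00 + $40,920.00 + $29,600.00 + $10,091.40 = $142,528.90
Referral share: 24% of $142,528.90 = $34,206.94; lead counsel retains $142,528.90 − $34,206.94 = $108,321.96.

$34,206.94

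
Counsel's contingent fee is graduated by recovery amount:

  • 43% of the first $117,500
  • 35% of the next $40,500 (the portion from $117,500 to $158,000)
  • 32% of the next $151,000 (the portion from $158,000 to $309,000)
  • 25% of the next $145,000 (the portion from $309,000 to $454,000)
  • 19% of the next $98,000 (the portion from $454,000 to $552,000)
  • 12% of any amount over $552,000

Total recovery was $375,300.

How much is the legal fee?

First $117,500 at 43% = $50,525.00
Next $40,500 at 35% = $14,175.00
Next $151,000 at 32% = $48,320.00
Remaining $66,300 at 25% = $16,575.00
Fee: $50,525.00 + $14,175.00 + $48,320.00 + $16,575.00 = $129,595.00

$129,595.00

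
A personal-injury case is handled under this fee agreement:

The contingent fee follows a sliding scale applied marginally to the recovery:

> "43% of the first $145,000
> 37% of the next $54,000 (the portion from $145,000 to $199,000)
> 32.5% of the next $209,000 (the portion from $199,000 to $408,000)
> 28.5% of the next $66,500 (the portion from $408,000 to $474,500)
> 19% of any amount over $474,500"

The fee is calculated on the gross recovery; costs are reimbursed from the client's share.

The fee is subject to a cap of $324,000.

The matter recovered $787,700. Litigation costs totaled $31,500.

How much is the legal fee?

$228,715.50

Fee base is the gross recovery, $787,700; costs are reimbursed separately.
First $145,000 at 43% = $62,350.00
Next $54,000 at 37% = $19,980.00
Next $209,000 at 32.5% = $67,925.00
Next $66,500 at 28.5% = $18,952.50
Remaining $313,200 at 19% = $59,508.00
Fee: $62,350.00 + $19,980.00 + $67,925.00 + $18,952.50 + $59,508.00 = $228,715.50
$228,715.50 is under the $324,000 cap.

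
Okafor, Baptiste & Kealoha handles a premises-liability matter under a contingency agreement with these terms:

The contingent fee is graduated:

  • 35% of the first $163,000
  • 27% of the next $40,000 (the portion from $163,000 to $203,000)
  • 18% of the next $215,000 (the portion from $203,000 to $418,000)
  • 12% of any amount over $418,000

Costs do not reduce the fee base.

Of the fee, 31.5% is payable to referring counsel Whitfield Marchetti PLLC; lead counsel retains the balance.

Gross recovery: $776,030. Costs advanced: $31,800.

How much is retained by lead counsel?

$102,416.82

Fee base is the gross recovery, $776,030; costs are reimbursed separately.
First $163,000 at 35% = $57,050.00
Next $40,000 at 27% = $10,800.00
Next $215,000 at 18% = $38,700.00
Remaining $358,030 at 12% = $42,963.60
Fee: $57,050.00 + $10,800.00 + $38,700.00 + $42,963.60 = $149,513.60
Referral share: 31.5% of $149,513.60 = $47,096.78; lead counsel retains $149,513.60 − $47,096.78 = $102,416.82.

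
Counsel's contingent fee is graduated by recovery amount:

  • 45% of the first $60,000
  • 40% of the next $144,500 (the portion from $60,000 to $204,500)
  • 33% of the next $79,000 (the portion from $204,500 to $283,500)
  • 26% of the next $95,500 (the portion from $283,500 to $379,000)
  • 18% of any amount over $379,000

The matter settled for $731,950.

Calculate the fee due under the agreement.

First $60,000 at 45% = $27,000.00
Next $144,500 at 40% = $57,800.00
Next $79,000 at 33% = $26,070.00
Next $95,500 at 26% = $24,830.00
Remaining $352,950 at 18% = $63,531.00
Fee: $27,000.00 + $57,800.00 + $26,070.00 + $24,830.00 + $63,531.00 = $199,231.00

$199,231.00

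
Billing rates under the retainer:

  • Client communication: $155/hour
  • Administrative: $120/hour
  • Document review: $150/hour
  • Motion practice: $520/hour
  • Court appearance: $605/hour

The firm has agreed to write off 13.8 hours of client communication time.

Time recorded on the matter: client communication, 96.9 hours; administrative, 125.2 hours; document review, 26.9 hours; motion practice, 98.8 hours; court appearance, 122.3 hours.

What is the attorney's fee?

$157,307.00

Client communication: 96.9 × $155 = $15,019.50
Administrative: 125.2 × $120 = $15,024.00
Document review: 26.9 × $150 = $4,035.00
Motion practice: 98.8 × $520 = $51,376.00
Court appearance: 122.3 × $605 = $73,991.50
Subtotal: $159,446.00
Write-off: 13.8 × $155 = $2,139.00
Total: $159,446.00 − $2,139.00 = $157,307.00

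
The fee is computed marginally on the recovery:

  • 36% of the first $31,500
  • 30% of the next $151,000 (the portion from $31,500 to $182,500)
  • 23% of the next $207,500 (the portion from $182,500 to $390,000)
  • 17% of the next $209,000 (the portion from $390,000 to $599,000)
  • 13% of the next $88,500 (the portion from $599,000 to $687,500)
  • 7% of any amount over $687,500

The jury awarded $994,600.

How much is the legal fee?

First $31,500 at 36% = $11,340.00
Next $151,000 at 30% = $45,300.00
Next $207,500 at 23% = $47,725.00
Next $209,000 at 17% = $35,530.00
Next $88,500 at 13% = $11,505.00
Remaining $307,100 at 7% = $21,497.00
Fee: $11,340.00 + $45,300.00 + $47,725.00 + $35,530.00 + $11,505.00 + $21,497.00 = $172,897.00

$172,897.00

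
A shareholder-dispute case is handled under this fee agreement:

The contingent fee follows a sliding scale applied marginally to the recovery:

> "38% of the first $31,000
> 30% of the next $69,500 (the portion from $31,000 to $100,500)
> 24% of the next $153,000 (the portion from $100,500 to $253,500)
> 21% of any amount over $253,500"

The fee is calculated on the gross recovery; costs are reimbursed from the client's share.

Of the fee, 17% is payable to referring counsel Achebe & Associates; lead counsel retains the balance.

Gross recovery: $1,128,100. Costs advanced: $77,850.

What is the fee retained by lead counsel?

Fee base is the gross recovery, $1,128,100; costs are reimbursed separately.
First $31,000 at 38% = $11,780.00
Next $69,500 at 30% = $20,850.00
Next $153,000 at 24% = $36,720.00
Remaining $874,600 at 21% = $183,666.00
Fee: $11,780.00 + $20,850.00 + $36,720.00 + $183,666.00 = $253,016.00
Referral share: 17% of $253,016.00 = $43,012.72; lead counsel retains $253,016.00 − $43,012.72 = $210,003.28.

$210,003.28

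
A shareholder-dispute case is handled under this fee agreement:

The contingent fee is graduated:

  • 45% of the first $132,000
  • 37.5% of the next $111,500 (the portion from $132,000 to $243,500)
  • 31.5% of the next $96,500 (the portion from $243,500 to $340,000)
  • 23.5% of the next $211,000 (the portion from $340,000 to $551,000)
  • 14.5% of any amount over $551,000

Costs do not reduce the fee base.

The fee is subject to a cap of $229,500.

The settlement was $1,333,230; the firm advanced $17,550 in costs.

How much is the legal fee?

Fee base is the gross recovery, $1,333,230; costs are reimbursed separately.
First $132,000 at 45% = $59,400.00
Next $111,500 at 37.5% = $41,812.50
Next $96,500 at 31.5% = $30,397.50
Next $211,000 at 23.5% = $49,585.00
Remaining $782,230 at 14.5% = $113,423.35
Fee: $59,400.00 + $41,812.50 + $30,397.50 + $49,585.00 + $113,423.35 = $294,618.35
$294,618.35 exceeds the $229,500 cap, so the fee is capped at $229,500.00.

$229,500.00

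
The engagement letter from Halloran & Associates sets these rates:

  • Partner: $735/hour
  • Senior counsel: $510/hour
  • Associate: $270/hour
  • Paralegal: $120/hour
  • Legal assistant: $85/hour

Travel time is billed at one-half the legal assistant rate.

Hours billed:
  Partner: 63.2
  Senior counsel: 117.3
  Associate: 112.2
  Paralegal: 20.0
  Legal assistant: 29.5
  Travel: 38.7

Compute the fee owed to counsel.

$143,121.25

Partner: 63.2 × $735 = $46,452.00
Senior counsel: 117.3 × $510 = $59,823.00
Associate: 112.2 × $270 = $30,294.00
Paralegal: 20.0 × $120 = $2,400.00
Legal assistant: 29.5 × $85 = $2,507.50
Subtotal: $46,452.00 + $59,823.00 + $30,294.00 + $2,400.00 + $2,507.50 = $141,476.50
Travel: 38.7 × ($85 ÷ 2) = 38.7 × $42.50 = $1,644.75
Total: $141,476.50 + $1,644.75 = $143,121.25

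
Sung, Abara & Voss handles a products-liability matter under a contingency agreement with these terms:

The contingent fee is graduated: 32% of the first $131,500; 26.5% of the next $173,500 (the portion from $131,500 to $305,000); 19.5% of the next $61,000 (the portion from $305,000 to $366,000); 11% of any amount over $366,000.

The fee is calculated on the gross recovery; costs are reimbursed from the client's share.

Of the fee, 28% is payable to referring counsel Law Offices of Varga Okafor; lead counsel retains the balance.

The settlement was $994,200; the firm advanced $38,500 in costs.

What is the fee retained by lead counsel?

Fee base is the gross recovery, $994,200; costs are reimbursed separately.
First $131,500 at 32% = $42,080.00
Next $173,500 at 26.5% = $45,977.50
Next $61,000 at 19.5% = $11,895.00
Remaining $628,200 at 11% = $69,102.00
Fee: $42,080.00 + $45,977.50 + $11,895.00 + $69,102.00 = $169,054.50
Referral share: 28% of $169,054.50 = $47,335.26; lead counsel retains $169,054.50 − $47,335.26 = $121,719.24.

$121,719.24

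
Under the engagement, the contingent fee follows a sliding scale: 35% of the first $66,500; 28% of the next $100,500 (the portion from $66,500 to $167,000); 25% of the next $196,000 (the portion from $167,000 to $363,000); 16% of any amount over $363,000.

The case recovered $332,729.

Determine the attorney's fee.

$92,847.25

First $66,500 at 35% = $23,275.00
Next $100,500 at 28% = $28,140.00
Remaining $165,729 at 25% = $41,432.25
Fee: $23,275.00 + $28,140.00 + $41,432.25 = $92,847.25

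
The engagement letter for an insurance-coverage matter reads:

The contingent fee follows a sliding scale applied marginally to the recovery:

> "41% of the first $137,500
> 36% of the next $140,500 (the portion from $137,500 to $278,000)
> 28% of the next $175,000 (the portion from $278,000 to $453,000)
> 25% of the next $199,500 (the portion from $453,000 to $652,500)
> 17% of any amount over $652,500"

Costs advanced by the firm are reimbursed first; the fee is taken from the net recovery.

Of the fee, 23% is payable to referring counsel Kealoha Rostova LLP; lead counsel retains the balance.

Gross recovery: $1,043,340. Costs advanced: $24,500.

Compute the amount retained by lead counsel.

$206,443.01

Fee base (net of costs): $1,043,340 − $24,500 = $1,018,840
First $137,500 at 41% = $56,375.00
Next $140,500 at 36% = $50,580.00
Next $175,000 at 28% = $49,000.00
Next $199,500 at 25% = $49,875.00
Remaining $366,340 at 17% = $62,277.80
Fee: $56,375.00 + $50,580.00 + $49,000.00 + $49,875.00 + $62,277.80 = $268,107.80
Referral share: 23% of $268,107.80 = $61,664.79; lead counsel retains $268,107.80 − $61,664.79 = $206,443.01.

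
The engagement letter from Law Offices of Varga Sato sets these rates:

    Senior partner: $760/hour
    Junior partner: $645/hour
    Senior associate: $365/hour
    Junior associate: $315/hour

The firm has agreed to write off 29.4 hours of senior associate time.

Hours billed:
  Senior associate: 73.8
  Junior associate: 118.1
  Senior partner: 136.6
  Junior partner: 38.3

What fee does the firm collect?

$181,927.00

Senior partner: 136.6 × $760 = $103,816.00
Junior partner: 38.3 × $645 = $24,703.50
Senior associate: 73.8 × $365 = $26,937.00
Junior associate: 118.1 × $315 = $37,201.50
Subtotal: $192,658.00
Write-off: 29.4 × $365 = $10,731.00
Total: $192,658.00 − $10,731.00 = $181,927.00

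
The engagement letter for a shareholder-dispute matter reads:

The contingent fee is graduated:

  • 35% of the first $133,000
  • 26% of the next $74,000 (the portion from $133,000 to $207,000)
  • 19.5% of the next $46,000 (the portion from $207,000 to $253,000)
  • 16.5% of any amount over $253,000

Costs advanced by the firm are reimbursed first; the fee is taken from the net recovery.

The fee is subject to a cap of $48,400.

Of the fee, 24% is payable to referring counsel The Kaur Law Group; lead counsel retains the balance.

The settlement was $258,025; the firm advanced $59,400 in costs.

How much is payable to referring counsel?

$11,616.00

Fee base (net of costs): $258,025 − $59,400 = $198,625
First $133,000 at 35% = $46,550.00
Remaining $65,625 at 26% = $17,062.50
Fee: $46,550.00 + $17,062.50 = $63,612.50
$63,612.50 exceeds the $48,400 cap, so the fee is capped at $48,400.00.
Referral share: 24% of $48,400.00 = $11,616.00; lead counsel retains $48,400.00 − $11,616.00 = $36,784.00.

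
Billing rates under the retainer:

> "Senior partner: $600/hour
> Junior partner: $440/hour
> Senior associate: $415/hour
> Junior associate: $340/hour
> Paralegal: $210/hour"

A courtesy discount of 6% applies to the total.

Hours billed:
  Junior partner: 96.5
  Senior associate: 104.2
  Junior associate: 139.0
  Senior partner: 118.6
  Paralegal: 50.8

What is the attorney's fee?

$201,903.54

Senior partner: 118.6 × $600 = $71,160.00
Junior partner: 96.5 × $440 = $42,460.00
Senior associate: 104.2 × $415 = $43,243.00
Junior associate: 139.0 × $340 = $47,260.00
Paralegal: 50.8 × $210 = $10,668.00
Subtotal: $214,791.00
Less 6% discount: −$12,887.46
Total: $214,791.00 − $12,887.46 = $201,903.54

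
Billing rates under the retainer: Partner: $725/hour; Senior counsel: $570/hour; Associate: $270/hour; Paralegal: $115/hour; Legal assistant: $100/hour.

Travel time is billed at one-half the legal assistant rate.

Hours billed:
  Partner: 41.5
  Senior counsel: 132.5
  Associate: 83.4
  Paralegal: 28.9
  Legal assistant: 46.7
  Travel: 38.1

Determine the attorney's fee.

Partner: 41.5 × $725 = $30,087.50
Senior counsel: 132.5 × $570 = $75,525.00
Associate: 83.4 × $270 = $22,518.00
Paralegal: 28.9 × $115 = $3,323.50
Legal assistant: 46.7 × $100 = $4,670.00
Subtotal: $30,087.50 + $75,525.00 + $22,518.00 + $3,323.50 + $4,670.00 = $136,124.00
Travel: 38.1 × ($100 ÷ 2) = 38.1 × $50.00 = $1,905.00
Total: $136,124.00 + $1,905.00 = $138,029.00

$138,029.00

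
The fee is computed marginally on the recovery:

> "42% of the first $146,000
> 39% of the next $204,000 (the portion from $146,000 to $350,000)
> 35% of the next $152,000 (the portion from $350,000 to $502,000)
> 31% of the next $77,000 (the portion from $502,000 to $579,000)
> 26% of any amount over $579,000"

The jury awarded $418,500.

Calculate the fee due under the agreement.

$164,855.00

First $146,000 at 42% = $61,320.00
Next $204,000 at 39% = $79,560.00
Remaining $68,500 at 35% = $23,975.00
Fee: $61,320.00 + $79,560.00 + $23,975.00 = $164,855.00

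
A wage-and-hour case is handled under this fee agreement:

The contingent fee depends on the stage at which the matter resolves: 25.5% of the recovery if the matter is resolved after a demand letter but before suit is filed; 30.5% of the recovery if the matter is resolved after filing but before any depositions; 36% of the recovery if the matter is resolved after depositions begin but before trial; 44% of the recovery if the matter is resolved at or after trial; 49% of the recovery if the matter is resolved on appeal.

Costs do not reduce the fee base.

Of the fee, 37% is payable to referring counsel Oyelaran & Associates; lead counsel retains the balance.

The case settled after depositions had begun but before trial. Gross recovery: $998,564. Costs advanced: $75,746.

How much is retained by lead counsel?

$226,474.32

Fee base is the gross recovery, $998,564; costs are reimbursed separately.
The matter settled after depositions had begun but before trial, so the 36% rate applies.
$998,564 × 36% = $359,483.04
Referral share: 37% of $359,483.04 = $133,008.72; lead counsel retains $359,483.04 − $133,008.72 = $226,474.32.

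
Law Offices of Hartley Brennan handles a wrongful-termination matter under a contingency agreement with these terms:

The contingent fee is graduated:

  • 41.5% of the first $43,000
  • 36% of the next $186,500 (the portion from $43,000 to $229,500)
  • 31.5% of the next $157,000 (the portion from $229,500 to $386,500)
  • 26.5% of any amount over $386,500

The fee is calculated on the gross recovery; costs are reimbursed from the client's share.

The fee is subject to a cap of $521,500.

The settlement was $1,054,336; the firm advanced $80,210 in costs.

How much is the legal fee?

$311,416.54

Fee base is the gross recovery, $1,054,336; costs are reimbursed separately.
First $43,000 at 41.5% = $17,845.00
Next $186,500 at 36% = $67,140.00
Next $157,000 at 31.5% = $49,455.00
Remaining $667,836 at 26.5% = $176,976.54
Fee: $17,845.00 + $67,140.00 + $49,455.00 + $176,976.54 = $311,416.54
$311,416.54 is under the $521,500 cap.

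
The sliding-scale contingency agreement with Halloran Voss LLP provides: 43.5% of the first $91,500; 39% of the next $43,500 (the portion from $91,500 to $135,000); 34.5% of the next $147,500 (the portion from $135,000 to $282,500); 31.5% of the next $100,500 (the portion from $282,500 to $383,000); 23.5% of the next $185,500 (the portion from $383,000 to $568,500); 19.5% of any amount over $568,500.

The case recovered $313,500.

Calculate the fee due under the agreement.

$117,420.00

First $91,500 at 43.5% = $39,802.50
Next $43,500 at 39% = $16,965.00
Next $147,500 at 34.5% = $50,887.50
Remaining $31,000 at 31.5% = $9,765.00
Fee: $39,802.50 + $16,965.00 + $50,887.50 + $9,765.00 = $117,420.00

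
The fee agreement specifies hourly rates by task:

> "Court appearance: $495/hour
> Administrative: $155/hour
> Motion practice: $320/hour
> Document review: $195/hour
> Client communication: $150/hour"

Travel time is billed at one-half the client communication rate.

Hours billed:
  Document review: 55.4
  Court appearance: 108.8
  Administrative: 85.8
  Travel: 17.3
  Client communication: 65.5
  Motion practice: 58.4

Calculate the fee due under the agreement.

Court appearance: 108.8 × $495 = $53,856.00
Administrative: 85.8 × $155 = $13,299.00
Motion practice: 58.4 × $320 = $18,688.00
Document review: 55.4 × $195 = $10,803.00
Client communication: 65.5 × $150 = $9,825.00
Subtotal: $53,856.00 + $13,299.00 + $18,688.00 + $10,803.00 + $9,825.00 = $106,471.00
Travel: 17.3 × ($150 ÷ 2) = 17.3 × $75.00 = $1,297.50
Total: $106,471.00 + $1,297.50 = $107,768.50

$107,768.50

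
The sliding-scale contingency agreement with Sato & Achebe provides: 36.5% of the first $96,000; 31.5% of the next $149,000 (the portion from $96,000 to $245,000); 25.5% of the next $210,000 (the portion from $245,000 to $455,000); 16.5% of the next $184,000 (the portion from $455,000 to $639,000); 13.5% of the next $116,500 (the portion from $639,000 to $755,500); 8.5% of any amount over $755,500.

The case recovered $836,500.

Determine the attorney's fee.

First $96,000 at 36.5% = $35,040.00
Next $149,000 at 31.5% = $46,935.00
Next $210,000 at 25.5% = $53,550.00
Next $184,000 at 16.5% = $30,360.00
Next $116,500 at 13.5% = $15,727.50
Remaining $81,000 at 8.5% = $6,885.00
Fee: $35,040.00 + $46,935.00 + $53,550.00 + $30,360.00 + $15,727.50 + $6,885.00 = $188,497.50

$188,497.50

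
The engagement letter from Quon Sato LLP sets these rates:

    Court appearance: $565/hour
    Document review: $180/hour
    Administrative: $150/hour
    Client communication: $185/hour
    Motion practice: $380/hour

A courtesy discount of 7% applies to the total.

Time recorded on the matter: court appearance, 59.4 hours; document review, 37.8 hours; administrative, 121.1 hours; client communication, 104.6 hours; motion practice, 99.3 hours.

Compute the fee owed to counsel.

$107,521.95

Court appearance: 59.4 × $565 = $33,561.00
Document review: 37.8 × $180 = $6,804.00
Administrative: 121.1 × $150 = $18,165.00
Client communication: 104.6 × $185 = $19,351.00
Motion practice: 99.3 × $380 = $37,734.00
Subtotal: $115,615.00
Less 7% discount: −$8,093.05
Total: $115,615.00 − $8,093.05 = $107,521.95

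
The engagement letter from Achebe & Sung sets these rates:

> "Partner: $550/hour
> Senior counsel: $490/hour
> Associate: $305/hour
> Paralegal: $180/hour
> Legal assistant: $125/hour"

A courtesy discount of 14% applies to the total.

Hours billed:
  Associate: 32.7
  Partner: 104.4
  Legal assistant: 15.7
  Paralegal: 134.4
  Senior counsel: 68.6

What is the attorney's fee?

$109,359.32

Partner: 104.4 × $550 = $57,420.00
Senior counsel: 68.6 × $490 = $33,614.00
Associate: 32.7 × $305 = $9,973.50
Paralegal: 134.4 × $180 = $24,192.00
Legal assistant: 15.7 × $125 = $1,962.50
Subtotal: $127,162.00
Less 14% discount: −$17,802.68
Total: $127,162.00 − $17,802.68 = $109,359.32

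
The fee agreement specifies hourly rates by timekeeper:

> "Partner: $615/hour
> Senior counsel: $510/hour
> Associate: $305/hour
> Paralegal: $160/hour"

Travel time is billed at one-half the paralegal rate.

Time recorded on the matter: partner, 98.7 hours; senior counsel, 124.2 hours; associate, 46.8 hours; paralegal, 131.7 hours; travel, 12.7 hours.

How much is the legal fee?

Partner: 98.7 × $615 = $60,700.50
Senior counsel: 124.2 × $510 = $63,342.00
Associate: 46.8 × $305 = $14,274.00
Paralegal: 131.7 × $160 = $21,072.00
Subtotal: $60,700.50 + $63,342.00 + $14,274.00 + $21,072.00 = $159,388.50
Travel: 12.7 × ($160 ÷ 2) = 12.7 × $80.00 = $1,016.00
Total: $159,388.50 + $1,016.00 = $160,404.50

$160,404.50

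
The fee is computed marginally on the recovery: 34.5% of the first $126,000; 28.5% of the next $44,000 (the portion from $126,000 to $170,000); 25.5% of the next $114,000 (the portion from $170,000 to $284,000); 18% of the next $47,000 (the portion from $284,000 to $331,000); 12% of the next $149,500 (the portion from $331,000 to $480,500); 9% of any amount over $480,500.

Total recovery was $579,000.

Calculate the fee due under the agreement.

First $126,000 at 34.5% = $43,470.00
Next $44,000 at 28.5% = $12,540.00
Next $114,000 at 25.5% = $29,070.00
Next $47,000 at 18% = $8,460.00
Next $149,500 at 12% = $17,940.00
Remaining $98,500 at 9% = $8,865.00
Fee: $43,470.00 + $12,540.00 + $29,070.00 + $8,460.00 + $17,940.00 + $8,865.00 = $120,345.00

$120,345.00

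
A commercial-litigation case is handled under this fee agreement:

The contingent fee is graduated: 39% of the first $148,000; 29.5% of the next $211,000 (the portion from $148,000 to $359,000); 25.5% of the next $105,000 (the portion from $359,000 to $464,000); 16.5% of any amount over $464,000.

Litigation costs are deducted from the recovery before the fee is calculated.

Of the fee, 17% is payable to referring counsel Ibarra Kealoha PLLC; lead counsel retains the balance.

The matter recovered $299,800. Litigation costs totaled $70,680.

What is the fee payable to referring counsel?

$13,880.57

Fee base (net of costs): $299,800 − $70,680 = $229,120
First $148,000 at 39% = $57,720.00
Remaining $81,120 at 29.5% = $23,930.40
Fee: $57,720.00 + $23,930.40 = $81,650.40
Referral share: 17% of $81,650.40 = $13,880.57; lead counsel retains $81,650.40 − $13,880.57 = $67,769.83.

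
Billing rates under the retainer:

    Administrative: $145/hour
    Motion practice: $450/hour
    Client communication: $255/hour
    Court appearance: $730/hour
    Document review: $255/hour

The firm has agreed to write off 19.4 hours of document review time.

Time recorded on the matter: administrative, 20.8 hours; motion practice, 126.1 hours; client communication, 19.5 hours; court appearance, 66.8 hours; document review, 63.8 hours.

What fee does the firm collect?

$124,819.50

Administrative: 20.8 × $145 = $3,016.00
Motion practice: 126.1 × $450 = $56,745.00
Client communication: 19.5 × $255 = $4,972.50
Court appearance: 66.8 × $730 = $48,764.00
Document review: 63.8 × $255 = $16,269.00
Subtotal: $129,766.50
Write-off: 19.4 × $255 = $4,947.00
Total: $129,766.50 − $4,947.00 = $124,819.50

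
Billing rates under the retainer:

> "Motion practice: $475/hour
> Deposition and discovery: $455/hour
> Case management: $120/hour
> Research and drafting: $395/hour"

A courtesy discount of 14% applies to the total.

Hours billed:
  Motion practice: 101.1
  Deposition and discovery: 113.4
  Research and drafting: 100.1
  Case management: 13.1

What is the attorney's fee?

$121,028.66

Motion practice: 101.1 × $475 = $48,022.50
Deposition and discovery: 113.4 × $455 = $51,597.00
Case management: 13.1 × $120 = $1,572.00
Research and drafting: 100.1 × $395 = $39,539.50
Subtotal: $140,731.00
Less 14% discount: −$19,702.34
Total: $140,731.00 − $19,702.34 = $121,028.66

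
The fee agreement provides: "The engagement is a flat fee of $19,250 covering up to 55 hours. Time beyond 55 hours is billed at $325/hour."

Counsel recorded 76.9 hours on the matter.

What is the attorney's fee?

Flat fee: $19,250.00
Excess hours: 76.9 − 55 = 21.9
Overrun: 21.9 × $325 = $7,117.50
Total: $19,250.00 + $7,117.50 = $26,367.50

$26,367.50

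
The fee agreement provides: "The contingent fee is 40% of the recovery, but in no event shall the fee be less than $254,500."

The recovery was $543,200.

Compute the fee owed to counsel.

$254,500.00

40% of $543,200 = $217,280.00
That is below the $254,500 minimum, so the minimum applies.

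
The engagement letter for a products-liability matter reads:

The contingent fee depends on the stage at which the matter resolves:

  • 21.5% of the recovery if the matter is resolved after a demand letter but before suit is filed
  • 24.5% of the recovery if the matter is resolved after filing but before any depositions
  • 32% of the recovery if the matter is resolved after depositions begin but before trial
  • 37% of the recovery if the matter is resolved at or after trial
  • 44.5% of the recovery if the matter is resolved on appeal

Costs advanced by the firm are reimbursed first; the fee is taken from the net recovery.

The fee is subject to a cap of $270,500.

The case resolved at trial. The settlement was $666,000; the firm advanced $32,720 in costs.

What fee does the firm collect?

$234,313.60

Fee base (net of costs): $666,000 − $32,720 = $633,280
The matter resolved at trial, so the 37% rate applies.
$633,280 × 37% = $234,313.60
$234,313.60 is under the $270,500 cap.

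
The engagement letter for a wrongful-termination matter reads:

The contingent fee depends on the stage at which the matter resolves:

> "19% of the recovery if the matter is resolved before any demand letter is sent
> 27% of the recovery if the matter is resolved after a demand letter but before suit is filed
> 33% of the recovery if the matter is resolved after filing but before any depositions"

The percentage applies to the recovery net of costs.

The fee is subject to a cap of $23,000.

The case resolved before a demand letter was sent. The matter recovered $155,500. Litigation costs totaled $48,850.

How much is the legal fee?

Fee base (net of costs): $155,500 − $48,850 = $106,650
The matter resolved before a demand letter was sent, so the 19% rate applies.
$106,650 × 19% = $20,263.50
$20,263.50 is under the $23,000 cap.

$20,263.50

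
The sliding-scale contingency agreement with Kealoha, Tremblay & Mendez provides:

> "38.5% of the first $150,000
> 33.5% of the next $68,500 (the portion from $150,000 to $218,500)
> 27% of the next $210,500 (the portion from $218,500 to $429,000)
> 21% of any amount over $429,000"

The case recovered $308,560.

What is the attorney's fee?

$105,013.70

First $150,000 at 38.5% = $57,750.00
Next $68,500 at 33.5% = $22,947.50
Remaining $90,060 at 27% = $24,316.20
Fee: $57,750.00 + $22,947.50 + $24,316.20 = $105,013.70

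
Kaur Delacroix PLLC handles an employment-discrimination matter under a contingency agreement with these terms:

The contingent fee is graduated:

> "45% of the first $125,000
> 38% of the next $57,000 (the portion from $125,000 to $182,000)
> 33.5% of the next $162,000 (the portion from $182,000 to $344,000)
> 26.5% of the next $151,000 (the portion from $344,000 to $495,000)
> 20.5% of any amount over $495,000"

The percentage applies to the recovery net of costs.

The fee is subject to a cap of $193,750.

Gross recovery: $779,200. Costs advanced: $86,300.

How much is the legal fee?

Fee base (net of costs): $779,200 − $86,300 = $692,900
First $125,000 at 45% = $56,250.00
Next $57,000 at 38% = $21,660.00
Next $162,000 at 33.5% = $54,270.00
Next $151,000 at 26.5% = $40,015.00
Remaining $197,900 at 20.5% = $40,569.50
Fee: $56,250.00 + $21,660.00 + $54,270.00 + $40,015.00 + $40,569.50 = $212,764.50
$212,764.50 exceeds the $193,750 cap, so the fee is capped at $193,750.00.

$193,750.00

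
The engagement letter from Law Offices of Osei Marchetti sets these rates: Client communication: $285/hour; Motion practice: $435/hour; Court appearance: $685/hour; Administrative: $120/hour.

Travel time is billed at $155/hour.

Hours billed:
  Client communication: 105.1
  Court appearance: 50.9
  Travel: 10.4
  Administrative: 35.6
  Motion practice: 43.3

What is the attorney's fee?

$89,539.50

Client communication: 105.1 × $285 = $29,953.50
Motion practice: 43.3 × $435 = $18,835.50
Court appearance: 50.9 × $685 = $34,866.50
Administrative: 35.6 × $120 = $4,272.00
Subtotal: $29,953.50 + $18,835.50 + $34,866.50 + $4,272.00 = $87,927.50
Travel: 10.4 × $155 = $1,612.00
Total: $87,927.50 + $1,612.00 = $89,539.50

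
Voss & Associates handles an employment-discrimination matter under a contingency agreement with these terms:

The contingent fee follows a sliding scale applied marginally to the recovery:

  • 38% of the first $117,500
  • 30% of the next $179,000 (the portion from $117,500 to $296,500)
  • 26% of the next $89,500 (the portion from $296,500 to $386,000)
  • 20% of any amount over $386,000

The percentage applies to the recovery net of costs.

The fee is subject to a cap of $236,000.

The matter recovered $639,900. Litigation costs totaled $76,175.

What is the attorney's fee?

Fee base (net of costs): $639,900 − $76,175 = $563,725
First $117,500 at 38% = $44,650.00
Next $179,000 at 30% = $53,700.00
Next $89,500 at 26% = $23,270.00
Remaining $177,725 at 20% = $35,545.00
Fee: $44,650.00 + $53,700.00 + $23,270.00 + $35,545.00 = $157,165.00
$157,165.00 is under the $236,000 cap.

$157,165.00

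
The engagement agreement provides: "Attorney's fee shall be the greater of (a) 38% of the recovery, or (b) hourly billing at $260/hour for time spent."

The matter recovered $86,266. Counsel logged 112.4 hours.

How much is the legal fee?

$32,781.08

(a) 38% of $86,266 = $32,781.08
(b) 112.4 × $260 = $29,224.00
The greater is (a): $32,781.08.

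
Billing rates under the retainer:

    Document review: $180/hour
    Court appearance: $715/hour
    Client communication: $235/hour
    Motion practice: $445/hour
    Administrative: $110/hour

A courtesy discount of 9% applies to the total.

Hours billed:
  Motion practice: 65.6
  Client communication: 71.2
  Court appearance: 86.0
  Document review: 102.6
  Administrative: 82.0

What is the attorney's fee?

Document review: 102.6 × $180 = $18,468.00
Court appearance: 86.0 × $715 = $61,490.00
Client communication: 71.2 × $235 = $16,732.00
Motion practice: 65.6 × $445 = $29,192.00
Administrative: 82.0 × $110 = $9,020.00
Subtotal: $134,902.00
Less 9% discount: −$12,141.18
Total: $134,902.00 − $12,141.18 = $122,760.82

$122,760.82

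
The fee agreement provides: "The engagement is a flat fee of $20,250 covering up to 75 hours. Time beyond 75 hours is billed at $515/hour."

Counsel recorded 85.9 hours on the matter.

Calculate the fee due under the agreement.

$25,863.50

Flat fee: $20,250.00
Excess hours: 85.9 − 75 = 10.9
Overrun: 10.9 × $515 = $5,613.50
Total: $20,250.00 + $5,613.50 = $25,863.50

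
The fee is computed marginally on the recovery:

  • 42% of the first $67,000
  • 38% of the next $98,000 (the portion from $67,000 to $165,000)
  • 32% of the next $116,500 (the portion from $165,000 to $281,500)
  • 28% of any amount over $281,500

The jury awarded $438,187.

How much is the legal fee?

$146,532.36

First $67,000 at 42% = $28,140.00
Next $98,000 at 38% = $37,240.00
Next $116,500 at 32% = $37,280.00
Remaining $156,687 at 28% = $43,872.36
Fee: $28,140.00 + $37,240.00 + $37,280.00 + $43,872.36 = $146,532.36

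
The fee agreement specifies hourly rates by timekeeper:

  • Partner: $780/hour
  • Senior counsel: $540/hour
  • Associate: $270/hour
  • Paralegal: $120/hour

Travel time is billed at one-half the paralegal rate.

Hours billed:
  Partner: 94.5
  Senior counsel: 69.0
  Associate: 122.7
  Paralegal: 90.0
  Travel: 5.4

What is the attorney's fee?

$155,223.00

Partner: 94.5 × $780 = $73,710.00
Senior counsel: 69.0 × $540 = $37,260.00
Associate: 122.7 × $270 = $33,129.00
Paralegal: 90.0 × $120 = $10,800.00
Subtotal: $73,710.00 + $37,260.00 + $33,129.00 + $10,800.00 = $154,899.00
Travel: 5.4 × ($120 ÷ 2) = 5.4 × $60.00 = $324.00
Total: $154,899.00 + $324.00 = $155,223.00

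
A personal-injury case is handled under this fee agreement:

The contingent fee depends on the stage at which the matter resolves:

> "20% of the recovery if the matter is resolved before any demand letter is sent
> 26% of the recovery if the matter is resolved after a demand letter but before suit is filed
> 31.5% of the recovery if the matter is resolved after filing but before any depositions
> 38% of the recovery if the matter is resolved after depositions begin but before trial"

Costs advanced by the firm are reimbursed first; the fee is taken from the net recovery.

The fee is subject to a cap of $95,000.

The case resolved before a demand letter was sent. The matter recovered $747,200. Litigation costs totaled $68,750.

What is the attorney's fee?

$95,000.00

Fee base (net of costs): $747,200 − $68,750 = $678,450
The matter resolved before a demand letter was sent, so the 20% rate applies.
$678,450 × 20% = $135,690.00
$135,690.00 exceeds the $95,000 cap, so the fee is capped at $95,000.00.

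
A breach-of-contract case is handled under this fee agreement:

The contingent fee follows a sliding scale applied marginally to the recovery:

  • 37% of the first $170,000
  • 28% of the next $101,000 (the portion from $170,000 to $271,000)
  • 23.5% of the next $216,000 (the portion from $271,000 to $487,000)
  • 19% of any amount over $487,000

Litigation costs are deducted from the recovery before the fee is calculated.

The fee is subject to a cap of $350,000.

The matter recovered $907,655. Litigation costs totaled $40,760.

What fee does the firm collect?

Fee base (net of costs): $907,655 − $40,760 = $866,895
First $170,000 at 37% = $62,900.00
Next $101,000 at 28% = $28,280.00
Next $216,000 at 23.5% = $50,760.00
Remaining $379,895 at 19% = $72,180.05
Fee: $62,900.00 + $28,280.00 + $50,760.00 + $72,180.05 = $214,120.05
$214,120.05 is under the $350,000 cap.

$214,120.05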